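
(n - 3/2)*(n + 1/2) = n^2 - n - 3/4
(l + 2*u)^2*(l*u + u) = l^3*u + 4*l^2*u^2 + l^2*u + 4*l*u^3 + 4*l*u^2 + 4*u^3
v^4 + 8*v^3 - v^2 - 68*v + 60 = (v - 2)*(v - 1)*(v + 5)*(v + 6)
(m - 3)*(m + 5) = m^2 + 2*m - 15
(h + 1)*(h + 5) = h^2 + 6*h + 5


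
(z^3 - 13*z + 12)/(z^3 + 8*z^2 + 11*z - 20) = (z - 3)/(z + 5)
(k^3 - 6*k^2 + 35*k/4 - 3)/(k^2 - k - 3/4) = (2*k^2 - 9*k + 4)/(2*k + 1)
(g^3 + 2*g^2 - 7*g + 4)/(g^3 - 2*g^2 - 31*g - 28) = (g^2 - 2*g + 1)/(g^2 - 6*g - 7)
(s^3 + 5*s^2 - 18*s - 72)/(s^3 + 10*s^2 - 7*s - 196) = (s^2 + 9*s + 18)/(s^2 + 14*s + 49)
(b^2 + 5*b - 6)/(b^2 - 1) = (b + 6)/(b + 1)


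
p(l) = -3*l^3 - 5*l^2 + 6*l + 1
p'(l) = -9*l^2 - 10*l + 6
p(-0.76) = -5.13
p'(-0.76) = 8.40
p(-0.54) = -3.23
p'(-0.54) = 8.78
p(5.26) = -542.37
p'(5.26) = -295.61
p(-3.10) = 23.72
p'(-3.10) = -49.49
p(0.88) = 0.36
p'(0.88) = -9.77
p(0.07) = 1.39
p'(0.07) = 5.26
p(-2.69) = 7.07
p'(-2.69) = -32.22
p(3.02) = -109.11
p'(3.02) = -106.28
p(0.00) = 1.00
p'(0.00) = 6.00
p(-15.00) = 8911.00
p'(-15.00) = -1869.00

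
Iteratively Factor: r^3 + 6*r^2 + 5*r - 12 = (r + 3)*(r^2 + 3*r - 4) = (r - 1)*(r + 3)*(r + 4)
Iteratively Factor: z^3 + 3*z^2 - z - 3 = (z - 1)*(z^2 + 4*z + 3) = (z - 1)*(z + 3)*(z + 1)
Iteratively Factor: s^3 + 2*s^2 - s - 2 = (s + 2)*(s^2 - 1) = (s + 1)*(s + 2)*(s - 1)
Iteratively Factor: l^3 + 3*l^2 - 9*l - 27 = (l - 3)*(l^2 + 6*l + 9) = (l - 3)*(l + 3)*(l + 3)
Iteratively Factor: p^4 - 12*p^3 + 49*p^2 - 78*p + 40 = (p - 4)*(p^3 - 8*p^2 + 17*p - 10) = (p - 4)*(p - 1)*(p^2 - 7*p + 10) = (p - 4)*(p - 2)*(p - 1)*(p - 5)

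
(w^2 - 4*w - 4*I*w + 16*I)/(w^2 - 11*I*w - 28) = (w - 4)/(w - 7*I)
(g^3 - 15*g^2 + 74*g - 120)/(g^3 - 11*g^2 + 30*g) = (g - 4)/g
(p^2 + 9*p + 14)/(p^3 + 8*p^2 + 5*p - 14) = 1/(p - 1)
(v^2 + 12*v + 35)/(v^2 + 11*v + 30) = (v + 7)/(v + 6)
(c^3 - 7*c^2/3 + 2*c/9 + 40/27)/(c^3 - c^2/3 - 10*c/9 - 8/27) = (3*c - 5)/(3*c + 1)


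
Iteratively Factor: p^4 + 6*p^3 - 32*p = (p - 2)*(p^3 + 8*p^2 + 16*p) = (p - 2)*(p + 4)*(p^2 + 4*p) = p*(p - 2)*(p + 4)*(p + 4)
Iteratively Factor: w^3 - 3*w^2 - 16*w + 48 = (w + 4)*(w^2 - 7*w + 12) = (w - 3)*(w + 4)*(w - 4)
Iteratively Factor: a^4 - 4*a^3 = (a)*(a^3 - 4*a^2) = a^2*(a^2 - 4*a) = a^2*(a - 4)*(a)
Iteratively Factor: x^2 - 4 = (x - 2)*(x + 2)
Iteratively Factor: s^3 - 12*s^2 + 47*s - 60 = (s - 4)*(s^2 - 8*s + 15) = (s - 5)*(s - 4)*(s - 3)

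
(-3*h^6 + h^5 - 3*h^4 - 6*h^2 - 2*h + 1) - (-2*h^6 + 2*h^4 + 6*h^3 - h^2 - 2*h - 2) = -h^6 + h^5 - 5*h^4 - 6*h^3 - 5*h^2 + 3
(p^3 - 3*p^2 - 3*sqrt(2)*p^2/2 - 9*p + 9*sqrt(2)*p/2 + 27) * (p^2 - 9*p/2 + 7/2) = p^5 - 15*p^4/2 - 3*sqrt(2)*p^4/2 + 8*p^3 + 45*sqrt(2)*p^3/4 - 51*sqrt(2)*p^2/2 + 57*p^2 - 153*p + 63*sqrt(2)*p/4 + 189/2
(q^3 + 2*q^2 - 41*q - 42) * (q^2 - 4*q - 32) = q^5 - 2*q^4 - 81*q^3 + 58*q^2 + 1480*q + 1344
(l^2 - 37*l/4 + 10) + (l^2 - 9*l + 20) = 2*l^2 - 73*l/4 + 30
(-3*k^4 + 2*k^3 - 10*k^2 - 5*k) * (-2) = 6*k^4 - 4*k^3 + 20*k^2 + 10*k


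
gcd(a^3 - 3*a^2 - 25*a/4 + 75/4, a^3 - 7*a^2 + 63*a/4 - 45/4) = a^2 - 11*a/2 + 15/2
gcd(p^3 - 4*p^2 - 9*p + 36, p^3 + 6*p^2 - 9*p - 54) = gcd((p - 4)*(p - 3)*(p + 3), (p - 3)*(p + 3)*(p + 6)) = p^2 - 9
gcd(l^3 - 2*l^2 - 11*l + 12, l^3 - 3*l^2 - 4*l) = l - 4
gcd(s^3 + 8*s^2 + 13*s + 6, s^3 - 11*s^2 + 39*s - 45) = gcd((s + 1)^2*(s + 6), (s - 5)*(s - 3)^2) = 1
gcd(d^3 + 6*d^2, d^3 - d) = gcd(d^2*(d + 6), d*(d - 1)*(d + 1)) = d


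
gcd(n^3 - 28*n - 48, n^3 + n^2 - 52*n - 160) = n + 4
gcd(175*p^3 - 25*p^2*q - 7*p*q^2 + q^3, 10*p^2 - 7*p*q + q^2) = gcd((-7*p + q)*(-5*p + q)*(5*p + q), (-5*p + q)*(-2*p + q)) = 5*p - q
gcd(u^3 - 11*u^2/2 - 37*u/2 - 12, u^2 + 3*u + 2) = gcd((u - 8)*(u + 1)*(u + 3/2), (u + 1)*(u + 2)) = u + 1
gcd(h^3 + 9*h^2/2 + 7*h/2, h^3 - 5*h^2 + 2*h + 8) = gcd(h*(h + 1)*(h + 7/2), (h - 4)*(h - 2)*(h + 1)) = h + 1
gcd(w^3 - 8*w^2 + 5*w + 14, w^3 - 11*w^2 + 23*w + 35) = w^2 - 6*w - 7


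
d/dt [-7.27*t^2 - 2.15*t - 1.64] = -14.54*t - 2.15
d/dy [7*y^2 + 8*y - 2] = 14*y + 8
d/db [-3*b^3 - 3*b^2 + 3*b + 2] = -9*b^2 - 6*b + 3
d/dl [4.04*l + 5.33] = 4.04000000000000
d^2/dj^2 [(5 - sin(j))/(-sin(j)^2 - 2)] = (-9*sin(j)^5 + 20*sin(j)^4 - 70*sin(j)^2 - sin(j)/2 - 6*sin(3*j) + sin(5*j)/2 + 20)/(sin(j)^2 + 2)^3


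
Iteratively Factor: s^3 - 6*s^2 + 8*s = (s - 2)*(s^2 - 4*s) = s*(s - 2)*(s - 4)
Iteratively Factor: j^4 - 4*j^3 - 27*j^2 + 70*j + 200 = (j + 2)*(j^3 - 6*j^2 - 15*j + 100) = (j - 5)*(j + 2)*(j^2 - j - 20) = (j - 5)^2*(j + 2)*(j + 4)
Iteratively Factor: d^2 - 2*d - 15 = (d - 5)*(d + 3)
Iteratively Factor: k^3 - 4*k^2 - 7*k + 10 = (k + 2)*(k^2 - 6*k + 5) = (k - 1)*(k + 2)*(k - 5)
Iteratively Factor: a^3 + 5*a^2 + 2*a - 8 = (a + 4)*(a^2 + a - 2) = (a - 1)*(a + 4)*(a + 2)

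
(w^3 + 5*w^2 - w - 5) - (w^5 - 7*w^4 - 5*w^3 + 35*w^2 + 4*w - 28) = -w^5 + 7*w^4 + 6*w^3 - 30*w^2 - 5*w + 23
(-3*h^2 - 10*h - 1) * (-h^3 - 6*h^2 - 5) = 3*h^5 + 28*h^4 + 61*h^3 + 21*h^2 + 50*h + 5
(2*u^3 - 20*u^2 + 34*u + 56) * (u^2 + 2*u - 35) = 2*u^5 - 16*u^4 - 76*u^3 + 824*u^2 - 1078*u - 1960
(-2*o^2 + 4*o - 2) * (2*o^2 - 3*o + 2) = -4*o^4 + 14*o^3 - 20*o^2 + 14*o - 4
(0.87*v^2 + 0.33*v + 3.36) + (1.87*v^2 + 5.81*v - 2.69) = 2.74*v^2 + 6.14*v + 0.67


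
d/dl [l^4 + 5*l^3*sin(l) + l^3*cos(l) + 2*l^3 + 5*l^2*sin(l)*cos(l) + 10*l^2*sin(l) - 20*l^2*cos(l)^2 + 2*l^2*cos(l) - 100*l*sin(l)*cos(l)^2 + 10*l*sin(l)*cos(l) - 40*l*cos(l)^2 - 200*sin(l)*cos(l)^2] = -l^3*sin(l) + 5*l^3*cos(l) + 4*l^3 + 20*l^2*sin(2*l) + 13*sqrt(2)*l^2*sin(l + pi/4) + 5*l^2*cos(2*l) + 6*l^2 + 20*l*sin(l) + 45*l*sin(2*l) - 21*l*cos(l) - 10*l*cos(2*l) - 75*l*cos(3*l) - 20*l - 25*sin(l) + 5*sin(2*l) - 25*sin(3*l) - 50*cos(l) - 20*cos(2*l) - 150*cos(3*l) - 20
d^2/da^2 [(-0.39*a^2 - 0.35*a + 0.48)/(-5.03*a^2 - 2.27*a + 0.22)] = (8.804512*a^3 - 70.277148*a^2 - 30.560268*a - 5.621788)/(127.263527*a^6 + 172.299129*a^5 + 61.058667*a^4 - 3.374809*a^3 - 2.670558*a^2 + 0.329604*a - 0.010648)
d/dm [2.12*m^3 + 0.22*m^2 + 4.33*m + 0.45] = 6.36*m^2 + 0.44*m + 4.33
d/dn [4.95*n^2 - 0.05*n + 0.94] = 9.9*n - 0.05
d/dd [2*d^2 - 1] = 4*d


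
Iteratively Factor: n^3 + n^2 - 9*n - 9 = (n - 3)*(n^2 + 4*n + 3) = (n - 3)*(n + 3)*(n + 1)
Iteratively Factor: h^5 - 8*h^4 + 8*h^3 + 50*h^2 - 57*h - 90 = (h - 3)*(h^4 - 5*h^3 - 7*h^2 + 29*h + 30) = (h - 3)^2*(h^3 - 2*h^2 - 13*h - 10) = (h - 3)^2*(h + 2)*(h^2 - 4*h - 5) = (h - 5)*(h - 3)^2*(h + 2)*(h + 1)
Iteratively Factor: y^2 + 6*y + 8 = (y + 2)*(y + 4)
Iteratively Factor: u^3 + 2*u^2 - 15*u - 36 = (u + 3)*(u^2 - u - 12) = (u - 4)*(u + 3)*(u + 3)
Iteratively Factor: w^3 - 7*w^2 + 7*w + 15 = (w - 5)*(w^2 - 2*w - 3) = (w - 5)*(w - 3)*(w + 1)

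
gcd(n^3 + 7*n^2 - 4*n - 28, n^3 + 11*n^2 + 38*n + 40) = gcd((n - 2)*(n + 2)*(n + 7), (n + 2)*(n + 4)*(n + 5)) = n + 2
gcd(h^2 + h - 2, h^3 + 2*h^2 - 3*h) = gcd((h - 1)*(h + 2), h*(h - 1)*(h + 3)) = h - 1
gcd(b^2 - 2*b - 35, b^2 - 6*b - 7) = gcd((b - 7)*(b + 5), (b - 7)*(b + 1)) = b - 7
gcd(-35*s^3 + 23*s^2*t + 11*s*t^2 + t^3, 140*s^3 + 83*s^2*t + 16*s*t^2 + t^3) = 35*s^2 + 12*s*t + t^2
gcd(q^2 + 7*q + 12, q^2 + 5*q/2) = 1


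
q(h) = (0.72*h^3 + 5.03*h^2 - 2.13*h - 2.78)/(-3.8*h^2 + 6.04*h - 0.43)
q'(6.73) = -0.12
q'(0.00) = 95.77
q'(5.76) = -0.09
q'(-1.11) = 0.40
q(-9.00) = 0.28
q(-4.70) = -0.39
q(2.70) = -3.58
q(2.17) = -4.53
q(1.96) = -5.58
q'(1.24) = 19.66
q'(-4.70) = -0.13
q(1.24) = 3.03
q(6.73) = -3.26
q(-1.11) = -0.41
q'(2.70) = 0.93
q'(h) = (7.6*h - 6.04)*(0.72*h^3 + 5.03*h^2 - 2.13*h - 2.78)/(-3.8*h^2 + 6.04*h - 0.43)^2 + (2.16*h^2 + 10.06*h - 2.13)/(-3.8*h^2 + 6.04*h - 0.43)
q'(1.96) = 7.37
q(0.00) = 6.47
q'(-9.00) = -0.17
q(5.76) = -3.16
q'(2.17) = 3.35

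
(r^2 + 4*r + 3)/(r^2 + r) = (r + 3)/r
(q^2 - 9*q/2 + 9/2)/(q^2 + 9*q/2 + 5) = (2*q^2 - 9*q + 9)/(2*q^2 + 9*q + 10)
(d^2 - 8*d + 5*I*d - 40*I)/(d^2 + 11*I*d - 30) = (d - 8)/(d + 6*I)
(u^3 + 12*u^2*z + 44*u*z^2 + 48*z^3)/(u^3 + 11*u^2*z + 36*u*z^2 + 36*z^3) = (u + 4*z)/(u + 3*z)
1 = 1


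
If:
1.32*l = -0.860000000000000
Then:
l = -0.65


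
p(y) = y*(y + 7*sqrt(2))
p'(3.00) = 15.90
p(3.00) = 38.70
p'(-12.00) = -14.10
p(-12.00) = 25.21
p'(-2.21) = 5.48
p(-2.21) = -16.99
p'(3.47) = 16.84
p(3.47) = 46.39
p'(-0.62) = 8.66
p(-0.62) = -5.75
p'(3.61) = 17.12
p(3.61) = 48.77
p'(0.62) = 11.14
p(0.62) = 6.52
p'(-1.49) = 6.92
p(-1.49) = -12.53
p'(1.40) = 12.70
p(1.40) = 15.82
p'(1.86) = 13.62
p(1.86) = 21.87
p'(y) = 2*y + 7*sqrt(2)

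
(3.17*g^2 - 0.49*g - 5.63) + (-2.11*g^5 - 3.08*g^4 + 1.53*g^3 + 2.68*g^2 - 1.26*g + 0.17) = -2.11*g^5 - 3.08*g^4 + 1.53*g^3 + 5.85*g^2 - 1.75*g - 5.46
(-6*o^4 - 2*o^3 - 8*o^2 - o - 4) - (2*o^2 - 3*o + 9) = -6*o^4 - 2*o^3 - 10*o^2 + 2*o - 13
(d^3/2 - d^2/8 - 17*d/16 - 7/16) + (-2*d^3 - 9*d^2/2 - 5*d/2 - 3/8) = -3*d^3/2 - 37*d^2/8 - 57*d/16 - 13/16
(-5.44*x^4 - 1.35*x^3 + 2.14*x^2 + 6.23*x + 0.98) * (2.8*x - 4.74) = -15.232*x^5 + 22.0056*x^4 + 12.391*x^3 + 7.3004*x^2 - 26.7862*x - 4.6452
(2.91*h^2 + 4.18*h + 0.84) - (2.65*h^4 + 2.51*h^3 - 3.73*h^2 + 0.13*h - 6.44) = -2.65*h^4 - 2.51*h^3 + 6.64*h^2 + 4.05*h + 7.28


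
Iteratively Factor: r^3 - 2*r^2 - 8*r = (r - 4)*(r^2 + 2*r) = r*(r - 4)*(r + 2)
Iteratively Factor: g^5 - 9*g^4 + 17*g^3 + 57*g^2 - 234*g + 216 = (g + 3)*(g^4 - 12*g^3 + 53*g^2 - 102*g + 72) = (g - 3)*(g + 3)*(g^3 - 9*g^2 + 26*g - 24) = (g - 3)*(g - 2)*(g + 3)*(g^2 - 7*g + 12) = (g - 3)^2*(g - 2)*(g + 3)*(g - 4)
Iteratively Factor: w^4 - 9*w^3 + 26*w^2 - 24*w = (w - 2)*(w^3 - 7*w^2 + 12*w) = (w - 4)*(w - 2)*(w^2 - 3*w) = (w - 4)*(w - 3)*(w - 2)*(w)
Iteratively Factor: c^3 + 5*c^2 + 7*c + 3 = (c + 3)*(c^2 + 2*c + 1) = (c + 1)*(c + 3)*(c + 1)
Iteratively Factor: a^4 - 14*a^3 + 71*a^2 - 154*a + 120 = (a - 3)*(a^3 - 11*a^2 + 38*a - 40) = (a - 4)*(a - 3)*(a^2 - 7*a + 10) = (a - 5)*(a - 4)*(a - 3)*(a - 2)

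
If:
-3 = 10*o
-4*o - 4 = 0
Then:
No Solution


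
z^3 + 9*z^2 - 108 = (z - 3)*(z + 6)^2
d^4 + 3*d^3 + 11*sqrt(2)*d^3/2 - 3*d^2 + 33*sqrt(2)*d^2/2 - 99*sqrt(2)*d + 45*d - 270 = (d - 3)*(d + 6)*(d + 5*sqrt(2)/2)*(d + 3*sqrt(2))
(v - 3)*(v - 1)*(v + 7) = v^3 + 3*v^2 - 25*v + 21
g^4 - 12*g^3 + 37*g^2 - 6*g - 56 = (g - 7)*(g - 4)*(g - 2)*(g + 1)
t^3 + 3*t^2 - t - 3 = (t - 1)*(t + 1)*(t + 3)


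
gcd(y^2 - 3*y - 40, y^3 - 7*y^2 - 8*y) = y - 8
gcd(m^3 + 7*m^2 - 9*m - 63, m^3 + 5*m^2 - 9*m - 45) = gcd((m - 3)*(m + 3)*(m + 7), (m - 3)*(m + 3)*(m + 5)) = m^2 - 9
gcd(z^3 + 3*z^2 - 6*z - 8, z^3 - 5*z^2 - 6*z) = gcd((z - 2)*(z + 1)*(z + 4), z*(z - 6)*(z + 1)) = z + 1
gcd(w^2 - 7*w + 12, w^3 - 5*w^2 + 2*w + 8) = w - 4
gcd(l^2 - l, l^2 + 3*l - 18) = 1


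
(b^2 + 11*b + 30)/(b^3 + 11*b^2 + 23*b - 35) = (b + 6)/(b^2 + 6*b - 7)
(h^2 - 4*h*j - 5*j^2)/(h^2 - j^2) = (h - 5*j)/(h - j)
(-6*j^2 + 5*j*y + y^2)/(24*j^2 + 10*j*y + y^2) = (-j + y)/(4*j + y)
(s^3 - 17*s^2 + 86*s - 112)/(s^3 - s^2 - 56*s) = (s^2 - 9*s + 14)/(s*(s + 7))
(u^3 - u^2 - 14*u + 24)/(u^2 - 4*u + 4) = (u^2 + u - 12)/(u - 2)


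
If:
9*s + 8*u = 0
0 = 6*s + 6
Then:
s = -1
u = 9/8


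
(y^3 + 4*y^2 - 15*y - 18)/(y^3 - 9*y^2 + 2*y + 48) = (y^2 + 7*y + 6)/(y^2 - 6*y - 16)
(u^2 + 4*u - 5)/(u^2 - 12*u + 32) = (u^2 + 4*u - 5)/(u^2 - 12*u + 32)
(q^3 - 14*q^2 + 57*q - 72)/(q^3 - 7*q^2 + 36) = (q^2 - 11*q + 24)/(q^2 - 4*q - 12)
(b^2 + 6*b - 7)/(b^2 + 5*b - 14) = (b - 1)/(b - 2)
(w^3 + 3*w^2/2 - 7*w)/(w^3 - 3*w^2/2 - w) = (2*w + 7)/(2*w + 1)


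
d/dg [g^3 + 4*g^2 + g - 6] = 3*g^2 + 8*g + 1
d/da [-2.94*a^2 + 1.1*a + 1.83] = 1.1 - 5.88*a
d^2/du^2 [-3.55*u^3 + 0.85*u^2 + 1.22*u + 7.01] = 1.7 - 21.3*u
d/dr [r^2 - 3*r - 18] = 2*r - 3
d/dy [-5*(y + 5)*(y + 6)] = -10*y - 55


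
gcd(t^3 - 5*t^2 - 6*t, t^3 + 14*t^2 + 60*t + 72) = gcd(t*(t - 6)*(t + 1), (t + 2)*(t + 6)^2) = 1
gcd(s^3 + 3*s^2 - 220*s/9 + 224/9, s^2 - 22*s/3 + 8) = s - 4/3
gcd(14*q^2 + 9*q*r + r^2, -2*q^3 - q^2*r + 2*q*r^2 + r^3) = 2*q + r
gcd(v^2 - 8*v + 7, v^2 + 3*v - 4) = v - 1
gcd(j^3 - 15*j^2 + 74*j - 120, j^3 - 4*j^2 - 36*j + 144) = j^2 - 10*j + 24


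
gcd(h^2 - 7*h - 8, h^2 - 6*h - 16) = h - 8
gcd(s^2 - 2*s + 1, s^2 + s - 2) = s - 1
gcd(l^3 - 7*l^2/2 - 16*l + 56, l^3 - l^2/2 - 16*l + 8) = l^2 - 16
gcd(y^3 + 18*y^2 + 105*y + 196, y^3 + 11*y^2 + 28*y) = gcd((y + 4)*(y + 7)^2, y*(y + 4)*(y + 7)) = y^2 + 11*y + 28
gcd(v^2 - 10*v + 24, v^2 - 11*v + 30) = v - 6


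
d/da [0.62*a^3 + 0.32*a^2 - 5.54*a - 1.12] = 1.86*a^2 + 0.64*a - 5.54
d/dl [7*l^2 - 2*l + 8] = 14*l - 2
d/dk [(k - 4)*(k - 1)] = 2*k - 5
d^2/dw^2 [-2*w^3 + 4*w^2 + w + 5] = 8 - 12*w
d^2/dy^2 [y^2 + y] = 2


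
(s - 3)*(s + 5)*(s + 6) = s^3 + 8*s^2 - 3*s - 90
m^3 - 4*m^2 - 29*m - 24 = (m - 8)*(m + 1)*(m + 3)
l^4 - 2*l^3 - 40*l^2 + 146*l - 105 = (l - 5)*(l - 3)*(l - 1)*(l + 7)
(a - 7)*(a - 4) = a^2 - 11*a + 28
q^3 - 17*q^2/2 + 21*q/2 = q*(q - 7)*(q - 3/2)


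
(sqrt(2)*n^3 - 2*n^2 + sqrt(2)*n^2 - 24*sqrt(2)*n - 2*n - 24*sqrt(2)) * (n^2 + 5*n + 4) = sqrt(2)*n^5 - 2*n^4 + 6*sqrt(2)*n^4 - 15*sqrt(2)*n^3 - 12*n^3 - 140*sqrt(2)*n^2 - 18*n^2 - 216*sqrt(2)*n - 8*n - 96*sqrt(2)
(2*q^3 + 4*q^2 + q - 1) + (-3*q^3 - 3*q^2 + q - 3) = -q^3 + q^2 + 2*q - 4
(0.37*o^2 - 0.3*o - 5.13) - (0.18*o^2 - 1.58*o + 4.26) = 0.19*o^2 + 1.28*o - 9.39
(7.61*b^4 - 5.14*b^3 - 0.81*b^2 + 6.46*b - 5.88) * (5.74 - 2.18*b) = -16.5898*b^5 + 54.8866*b^4 - 27.7378*b^3 - 18.7322*b^2 + 49.8988*b - 33.7512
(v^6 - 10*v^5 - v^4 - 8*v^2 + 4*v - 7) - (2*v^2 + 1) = v^6 - 10*v^5 - v^4 - 10*v^2 + 4*v - 8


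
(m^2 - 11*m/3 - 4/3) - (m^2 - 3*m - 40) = 116/3 - 2*m/3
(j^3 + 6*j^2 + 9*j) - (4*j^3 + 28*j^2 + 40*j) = -3*j^3 - 22*j^2 - 31*j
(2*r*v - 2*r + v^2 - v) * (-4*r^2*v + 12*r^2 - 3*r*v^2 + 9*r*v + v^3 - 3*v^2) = -8*r^3*v^2 + 32*r^3*v - 24*r^3 - 10*r^2*v^3 + 40*r^2*v^2 - 30*r^2*v - r*v^4 + 4*r*v^3 - 3*r*v^2 + v^5 - 4*v^4 + 3*v^3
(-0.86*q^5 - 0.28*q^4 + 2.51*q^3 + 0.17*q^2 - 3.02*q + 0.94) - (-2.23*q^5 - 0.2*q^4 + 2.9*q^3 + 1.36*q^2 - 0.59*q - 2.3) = 1.37*q^5 - 0.08*q^4 - 0.39*q^3 - 1.19*q^2 - 2.43*q + 3.24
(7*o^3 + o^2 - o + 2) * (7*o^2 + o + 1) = 49*o^5 + 14*o^4 + o^3 + 14*o^2 + o + 2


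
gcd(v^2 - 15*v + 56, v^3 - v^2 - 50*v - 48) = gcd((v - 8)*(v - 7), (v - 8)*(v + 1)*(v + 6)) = v - 8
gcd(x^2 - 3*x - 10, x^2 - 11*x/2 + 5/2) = x - 5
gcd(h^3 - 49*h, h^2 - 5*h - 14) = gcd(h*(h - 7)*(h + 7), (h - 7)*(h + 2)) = h - 7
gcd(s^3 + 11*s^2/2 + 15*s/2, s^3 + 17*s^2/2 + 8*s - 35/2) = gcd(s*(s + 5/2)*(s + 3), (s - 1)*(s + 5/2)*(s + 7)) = s + 5/2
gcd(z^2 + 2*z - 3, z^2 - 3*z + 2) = z - 1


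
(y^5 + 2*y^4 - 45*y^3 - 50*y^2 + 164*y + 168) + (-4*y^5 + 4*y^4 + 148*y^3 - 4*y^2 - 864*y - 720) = -3*y^5 + 6*y^4 + 103*y^3 - 54*y^2 - 700*y - 552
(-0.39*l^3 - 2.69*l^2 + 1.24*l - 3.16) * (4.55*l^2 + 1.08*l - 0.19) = -1.7745*l^5 - 12.6607*l^4 + 2.8109*l^3 - 12.5277*l^2 - 3.6484*l + 0.6004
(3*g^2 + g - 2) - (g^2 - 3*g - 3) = 2*g^2 + 4*g + 1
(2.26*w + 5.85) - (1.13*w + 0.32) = 1.13*w + 5.53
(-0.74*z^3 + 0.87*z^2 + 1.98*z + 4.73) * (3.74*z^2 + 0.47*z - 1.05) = -2.7676*z^5 + 2.906*z^4 + 8.5911*z^3 + 17.7073*z^2 + 0.1441*z - 4.9665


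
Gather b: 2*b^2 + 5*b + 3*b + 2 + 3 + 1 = 2*b^2 + 8*b + 6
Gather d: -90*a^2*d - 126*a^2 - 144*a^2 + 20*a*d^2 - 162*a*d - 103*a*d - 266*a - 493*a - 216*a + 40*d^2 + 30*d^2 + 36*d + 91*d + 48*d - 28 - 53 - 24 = -270*a^2 - 975*a + d^2*(20*a + 70) + d*(-90*a^2 - 265*a + 175) - 105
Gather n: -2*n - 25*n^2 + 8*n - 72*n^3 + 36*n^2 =-72*n^3 + 11*n^2 + 6*n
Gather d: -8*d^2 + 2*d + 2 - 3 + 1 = -8*d^2 + 2*d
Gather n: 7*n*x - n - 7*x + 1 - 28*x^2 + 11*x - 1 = n*(7*x - 1) - 28*x^2 + 4*x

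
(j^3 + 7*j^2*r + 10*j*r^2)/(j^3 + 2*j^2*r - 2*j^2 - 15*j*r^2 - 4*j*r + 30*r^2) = j*(-j - 2*r)/(-j^2 + 3*j*r + 2*j - 6*r)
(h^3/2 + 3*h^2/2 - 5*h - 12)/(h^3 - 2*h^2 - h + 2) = (h^3 + 3*h^2 - 10*h - 24)/(2*(h^3 - 2*h^2 - h + 2))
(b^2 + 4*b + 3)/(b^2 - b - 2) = (b + 3)/(b - 2)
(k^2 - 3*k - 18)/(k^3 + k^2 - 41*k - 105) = (k - 6)/(k^2 - 2*k - 35)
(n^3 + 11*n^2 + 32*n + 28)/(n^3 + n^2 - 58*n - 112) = (n + 2)/(n - 8)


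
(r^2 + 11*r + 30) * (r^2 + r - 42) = r^4 + 12*r^3 - r^2 - 432*r - 1260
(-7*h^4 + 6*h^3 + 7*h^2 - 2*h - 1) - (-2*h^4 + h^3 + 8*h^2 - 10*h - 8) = -5*h^4 + 5*h^3 - h^2 + 8*h + 7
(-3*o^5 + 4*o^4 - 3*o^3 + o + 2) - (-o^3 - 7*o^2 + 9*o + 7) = -3*o^5 + 4*o^4 - 2*o^3 + 7*o^2 - 8*o - 5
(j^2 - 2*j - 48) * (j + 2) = j^3 - 52*j - 96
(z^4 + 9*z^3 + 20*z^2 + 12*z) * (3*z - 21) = 3*z^5 + 6*z^4 - 129*z^3 - 384*z^2 - 252*z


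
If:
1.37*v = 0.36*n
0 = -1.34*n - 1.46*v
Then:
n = 0.00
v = 0.00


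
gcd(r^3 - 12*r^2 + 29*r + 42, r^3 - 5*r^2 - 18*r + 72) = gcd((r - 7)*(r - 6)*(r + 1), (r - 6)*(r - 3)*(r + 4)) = r - 6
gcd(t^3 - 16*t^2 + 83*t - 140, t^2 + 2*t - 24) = t - 4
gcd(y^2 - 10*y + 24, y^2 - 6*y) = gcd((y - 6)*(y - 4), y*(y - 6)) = y - 6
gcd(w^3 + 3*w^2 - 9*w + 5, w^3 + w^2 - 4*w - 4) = 1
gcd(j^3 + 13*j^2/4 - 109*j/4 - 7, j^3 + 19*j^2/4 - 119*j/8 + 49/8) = j + 7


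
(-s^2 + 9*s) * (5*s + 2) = -5*s^3 + 43*s^2 + 18*s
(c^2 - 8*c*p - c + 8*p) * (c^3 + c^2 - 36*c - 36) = c^5 - 8*c^4*p - 37*c^3 + 296*c^2*p + 36*c - 288*p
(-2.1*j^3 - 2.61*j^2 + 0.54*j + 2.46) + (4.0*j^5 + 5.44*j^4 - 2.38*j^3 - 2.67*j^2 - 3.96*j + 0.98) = 4.0*j^5 + 5.44*j^4 - 4.48*j^3 - 5.28*j^2 - 3.42*j + 3.44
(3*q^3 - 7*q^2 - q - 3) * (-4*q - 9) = -12*q^4 + q^3 + 67*q^2 + 21*q + 27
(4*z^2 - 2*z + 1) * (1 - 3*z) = -12*z^3 + 10*z^2 - 5*z + 1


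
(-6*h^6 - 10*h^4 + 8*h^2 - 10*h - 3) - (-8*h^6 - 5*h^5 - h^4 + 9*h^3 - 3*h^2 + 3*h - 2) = 2*h^6 + 5*h^5 - 9*h^4 - 9*h^3 + 11*h^2 - 13*h - 1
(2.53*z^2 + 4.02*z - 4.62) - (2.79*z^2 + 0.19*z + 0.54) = -0.26*z^2 + 3.83*z - 5.16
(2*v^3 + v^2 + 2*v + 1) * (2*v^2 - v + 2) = 4*v^5 + 7*v^3 + 2*v^2 + 3*v + 2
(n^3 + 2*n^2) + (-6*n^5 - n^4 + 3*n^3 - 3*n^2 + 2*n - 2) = -6*n^5 - n^4 + 4*n^3 - n^2 + 2*n - 2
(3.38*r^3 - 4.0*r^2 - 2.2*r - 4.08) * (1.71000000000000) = 5.7798*r^3 - 6.84*r^2 - 3.762*r - 6.9768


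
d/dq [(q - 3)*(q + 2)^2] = (q + 2)*(3*q - 4)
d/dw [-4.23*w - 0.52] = -4.23000000000000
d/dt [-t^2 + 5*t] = 5 - 2*t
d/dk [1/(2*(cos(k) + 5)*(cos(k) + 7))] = (cos(k) + 6)*sin(k)/((cos(k) + 5)^2*(cos(k) + 7)^2)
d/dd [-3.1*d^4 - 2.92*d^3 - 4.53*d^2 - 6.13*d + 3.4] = -12.4*d^3 - 8.76*d^2 - 9.06*d - 6.13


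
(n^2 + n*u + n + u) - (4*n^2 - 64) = -3*n^2 + n*u + n + u + 64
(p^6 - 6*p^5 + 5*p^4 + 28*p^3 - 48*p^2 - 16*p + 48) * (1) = p^6 - 6*p^5 + 5*p^4 + 28*p^3 - 48*p^2 - 16*p + 48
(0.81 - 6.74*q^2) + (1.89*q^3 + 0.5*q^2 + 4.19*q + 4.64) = 1.89*q^3 - 6.24*q^2 + 4.19*q + 5.45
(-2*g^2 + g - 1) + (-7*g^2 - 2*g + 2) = -9*g^2 - g + 1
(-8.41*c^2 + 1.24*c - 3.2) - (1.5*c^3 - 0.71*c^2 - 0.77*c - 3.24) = -1.5*c^3 - 7.7*c^2 + 2.01*c + 0.04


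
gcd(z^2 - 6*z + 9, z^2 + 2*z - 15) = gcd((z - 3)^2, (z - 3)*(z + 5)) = z - 3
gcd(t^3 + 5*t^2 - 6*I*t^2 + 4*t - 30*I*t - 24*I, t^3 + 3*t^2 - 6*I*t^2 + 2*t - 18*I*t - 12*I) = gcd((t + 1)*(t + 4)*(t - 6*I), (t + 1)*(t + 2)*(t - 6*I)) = t^2 + t*(1 - 6*I) - 6*I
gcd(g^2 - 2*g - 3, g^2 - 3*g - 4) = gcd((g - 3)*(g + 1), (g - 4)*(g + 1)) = g + 1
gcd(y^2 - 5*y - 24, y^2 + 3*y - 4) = 1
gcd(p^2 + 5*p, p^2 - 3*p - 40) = p + 5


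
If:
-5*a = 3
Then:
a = -3/5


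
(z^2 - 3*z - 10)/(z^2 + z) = (z^2 - 3*z - 10)/(z*(z + 1))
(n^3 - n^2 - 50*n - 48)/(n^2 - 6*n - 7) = (n^2 - 2*n - 48)/(n - 7)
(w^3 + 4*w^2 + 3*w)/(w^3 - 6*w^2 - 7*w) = (w + 3)/(w - 7)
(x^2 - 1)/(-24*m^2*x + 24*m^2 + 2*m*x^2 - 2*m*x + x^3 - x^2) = (x + 1)/(-24*m^2 + 2*m*x + x^2)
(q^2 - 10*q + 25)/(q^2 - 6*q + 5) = (q - 5)/(q - 1)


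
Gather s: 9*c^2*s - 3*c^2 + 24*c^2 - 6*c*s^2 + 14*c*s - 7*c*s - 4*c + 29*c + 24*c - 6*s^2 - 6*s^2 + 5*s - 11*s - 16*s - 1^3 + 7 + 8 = 21*c^2 + 49*c + s^2*(-6*c - 12) + s*(9*c^2 + 7*c - 22) + 14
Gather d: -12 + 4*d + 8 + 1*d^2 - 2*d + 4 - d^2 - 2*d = 0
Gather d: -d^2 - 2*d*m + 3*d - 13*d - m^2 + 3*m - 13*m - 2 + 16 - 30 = -d^2 + d*(-2*m - 10) - m^2 - 10*m - 16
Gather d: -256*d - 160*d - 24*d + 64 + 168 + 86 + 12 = 330 - 440*d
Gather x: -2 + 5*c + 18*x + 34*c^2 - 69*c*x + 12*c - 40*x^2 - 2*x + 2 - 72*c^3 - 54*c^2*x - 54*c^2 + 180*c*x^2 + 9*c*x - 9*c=-72*c^3 - 20*c^2 + 8*c + x^2*(180*c - 40) + x*(-54*c^2 - 60*c + 16)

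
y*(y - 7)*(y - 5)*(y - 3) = y^4 - 15*y^3 + 71*y^2 - 105*y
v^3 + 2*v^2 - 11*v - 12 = (v - 3)*(v + 1)*(v + 4)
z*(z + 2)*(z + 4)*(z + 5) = z^4 + 11*z^3 + 38*z^2 + 40*z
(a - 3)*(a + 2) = a^2 - a - 6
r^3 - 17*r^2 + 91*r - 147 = (r - 7)^2*(r - 3)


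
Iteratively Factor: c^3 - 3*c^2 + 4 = (c + 1)*(c^2 - 4*c + 4) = (c - 2)*(c + 1)*(c - 2)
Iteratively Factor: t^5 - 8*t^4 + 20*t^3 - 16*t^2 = (t - 2)*(t^4 - 6*t^3 + 8*t^2) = t*(t - 2)*(t^3 - 6*t^2 + 8*t) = t*(t - 4)*(t - 2)*(t^2 - 2*t) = t*(t - 4)*(t - 2)^2*(t)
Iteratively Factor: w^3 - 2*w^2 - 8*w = (w + 2)*(w^2 - 4*w) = w*(w + 2)*(w - 4)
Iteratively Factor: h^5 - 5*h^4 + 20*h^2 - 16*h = (h)*(h^4 - 5*h^3 + 20*h - 16) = h*(h + 2)*(h^3 - 7*h^2 + 14*h - 8) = h*(h - 2)*(h + 2)*(h^2 - 5*h + 4) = h*(h - 2)*(h - 1)*(h + 2)*(h - 4)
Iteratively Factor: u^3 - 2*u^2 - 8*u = (u)*(u^2 - 2*u - 8) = u*(u + 2)*(u - 4)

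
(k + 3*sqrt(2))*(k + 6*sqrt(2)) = k^2 + 9*sqrt(2)*k + 36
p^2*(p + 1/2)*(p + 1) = p^4 + 3*p^3/2 + p^2/2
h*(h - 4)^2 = h^3 - 8*h^2 + 16*h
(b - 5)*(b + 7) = b^2 + 2*b - 35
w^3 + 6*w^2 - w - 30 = (w - 2)*(w + 3)*(w + 5)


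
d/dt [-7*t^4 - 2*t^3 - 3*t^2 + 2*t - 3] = -28*t^3 - 6*t^2 - 6*t + 2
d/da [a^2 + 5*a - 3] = 2*a + 5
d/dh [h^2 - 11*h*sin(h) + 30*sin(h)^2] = -11*h*cos(h) + 2*h - 11*sin(h) + 30*sin(2*h)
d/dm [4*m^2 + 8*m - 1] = 8*m + 8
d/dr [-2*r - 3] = -2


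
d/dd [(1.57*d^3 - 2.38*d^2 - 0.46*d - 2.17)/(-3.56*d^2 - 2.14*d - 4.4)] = (-5.5892*d^4 - 6.7196*d^3 - 17.2684*d^2 + 5.4936*d - 2.6198)/(12.6736*d^4 + 15.2368*d^3 + 35.9076*d^2 + 18.832*d + 19.36)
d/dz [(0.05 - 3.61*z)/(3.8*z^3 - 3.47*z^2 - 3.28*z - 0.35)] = (27.436*z^3 - 13.0967*z^2 + 0.347*z + 1.4275)/(14.44*z^6 - 26.372*z^5 - 12.8871*z^4 + 20.1032*z^3 + 13.1874*z^2 + 2.296*z + 0.1225)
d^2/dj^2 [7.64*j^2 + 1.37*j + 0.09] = 15.2800000000000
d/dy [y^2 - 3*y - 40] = 2*y - 3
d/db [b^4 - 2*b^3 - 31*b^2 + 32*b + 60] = 4*b^3 - 6*b^2 - 62*b + 32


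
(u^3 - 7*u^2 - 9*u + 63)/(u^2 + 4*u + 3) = (u^2 - 10*u + 21)/(u + 1)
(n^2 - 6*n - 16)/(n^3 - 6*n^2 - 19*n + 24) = (n + 2)/(n^2 + 2*n - 3)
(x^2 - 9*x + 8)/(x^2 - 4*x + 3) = (x - 8)/(x - 3)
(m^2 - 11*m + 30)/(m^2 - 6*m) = (m - 5)/m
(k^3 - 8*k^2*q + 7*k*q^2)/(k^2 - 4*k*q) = (k^2 - 8*k*q + 7*q^2)/(k - 4*q)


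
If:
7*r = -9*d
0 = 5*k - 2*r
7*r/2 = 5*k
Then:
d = 0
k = 0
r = 0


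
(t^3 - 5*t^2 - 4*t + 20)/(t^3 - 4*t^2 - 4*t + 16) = (t - 5)/(t - 4)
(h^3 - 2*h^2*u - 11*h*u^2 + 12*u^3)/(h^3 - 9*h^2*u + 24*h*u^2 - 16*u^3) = (-h - 3*u)/(-h + 4*u)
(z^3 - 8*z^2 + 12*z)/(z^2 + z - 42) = z*(z - 2)/(z + 7)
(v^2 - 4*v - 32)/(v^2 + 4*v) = (v - 8)/v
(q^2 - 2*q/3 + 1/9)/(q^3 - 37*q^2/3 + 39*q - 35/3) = (q - 1/3)/(q^2 - 12*q + 35)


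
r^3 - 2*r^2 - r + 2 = (r - 2)*(r - 1)*(r + 1)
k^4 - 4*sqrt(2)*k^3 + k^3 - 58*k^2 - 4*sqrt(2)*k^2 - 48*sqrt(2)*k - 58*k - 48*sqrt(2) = (k + 1)*(k - 8*sqrt(2))*(k + sqrt(2))*(k + 3*sqrt(2))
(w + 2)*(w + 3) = w^2 + 5*w + 6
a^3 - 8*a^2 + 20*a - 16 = (a - 4)*(a - 2)^2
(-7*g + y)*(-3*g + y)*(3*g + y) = 63*g^3 - 9*g^2*y - 7*g*y^2 + y^3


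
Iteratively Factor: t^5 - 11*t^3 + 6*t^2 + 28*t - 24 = (t - 2)*(t^4 + 2*t^3 - 7*t^2 - 8*t + 12) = (t - 2)*(t + 2)*(t^3 - 7*t + 6) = (t - 2)^2*(t + 2)*(t^2 + 2*t - 3) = (t - 2)^2*(t + 2)*(t + 3)*(t - 1)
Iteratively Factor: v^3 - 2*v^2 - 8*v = (v - 4)*(v^2 + 2*v) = v*(v - 4)*(v + 2)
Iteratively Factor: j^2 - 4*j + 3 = (j - 1)*(j - 3)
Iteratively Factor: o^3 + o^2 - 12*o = (o - 3)*(o^2 + 4*o) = (o - 3)*(o + 4)*(o)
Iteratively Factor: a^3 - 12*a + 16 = (a - 2)*(a^2 + 2*a - 8) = (a - 2)^2*(a + 4)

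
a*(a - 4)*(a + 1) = a^3 - 3*a^2 - 4*a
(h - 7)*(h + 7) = h^2 - 49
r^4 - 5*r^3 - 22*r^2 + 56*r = r*(r - 7)*(r - 2)*(r + 4)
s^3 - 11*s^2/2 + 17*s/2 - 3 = (s - 3)*(s - 2)*(s - 1/2)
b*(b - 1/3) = b^2 - b/3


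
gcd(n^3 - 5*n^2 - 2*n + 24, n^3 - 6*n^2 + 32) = n^2 - 2*n - 8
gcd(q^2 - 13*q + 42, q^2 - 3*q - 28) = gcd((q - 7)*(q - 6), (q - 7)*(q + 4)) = q - 7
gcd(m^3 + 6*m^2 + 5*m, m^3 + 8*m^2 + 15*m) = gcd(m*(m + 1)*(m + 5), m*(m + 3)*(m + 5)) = m^2 + 5*m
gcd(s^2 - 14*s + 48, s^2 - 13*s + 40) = s - 8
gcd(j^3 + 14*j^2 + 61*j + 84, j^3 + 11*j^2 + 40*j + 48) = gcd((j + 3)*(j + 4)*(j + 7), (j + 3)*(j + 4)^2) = j^2 + 7*j + 12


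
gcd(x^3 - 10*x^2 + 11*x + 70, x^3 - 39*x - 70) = x^2 - 5*x - 14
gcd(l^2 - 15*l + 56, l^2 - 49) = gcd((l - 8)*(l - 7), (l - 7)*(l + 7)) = l - 7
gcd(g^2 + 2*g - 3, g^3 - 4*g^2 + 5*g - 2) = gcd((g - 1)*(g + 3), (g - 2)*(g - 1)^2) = g - 1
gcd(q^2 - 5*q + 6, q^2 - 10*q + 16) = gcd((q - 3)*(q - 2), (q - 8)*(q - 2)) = q - 2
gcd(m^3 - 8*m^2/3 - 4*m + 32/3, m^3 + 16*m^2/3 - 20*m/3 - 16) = m - 2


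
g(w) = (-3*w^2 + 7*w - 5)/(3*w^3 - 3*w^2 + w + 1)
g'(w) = (7 - 6*w)/(3*w^3 - 3*w^2 + w + 1) + (-9*w^2 + 6*w - 1)*(-3*w^2 + 7*w - 5)/(3*w^3 - 3*w^2 + w + 1)^2 = 3*(3*w^4 - 14*w^3 + 21*w^2 - 12*w + 4)/(9*w^6 - 18*w^5 + 15*w^4 - 5*w^2 + 2*w + 1)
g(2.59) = -0.20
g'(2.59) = 0.01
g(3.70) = -0.17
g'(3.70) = 0.02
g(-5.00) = 0.25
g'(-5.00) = 0.06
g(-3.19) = 0.44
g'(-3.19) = 0.18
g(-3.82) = 0.35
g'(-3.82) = 0.12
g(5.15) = -0.14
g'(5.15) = 0.02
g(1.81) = -0.20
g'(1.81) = 0.01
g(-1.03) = 2.37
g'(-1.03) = 4.08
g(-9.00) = 0.13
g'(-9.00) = 0.02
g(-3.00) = 0.48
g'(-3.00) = 0.21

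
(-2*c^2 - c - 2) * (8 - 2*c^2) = 4*c^4 + 2*c^3 - 12*c^2 - 8*c - 16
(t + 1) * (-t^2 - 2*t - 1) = -t^3 - 3*t^2 - 3*t - 1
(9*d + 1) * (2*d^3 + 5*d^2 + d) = 18*d^4 + 47*d^3 + 14*d^2 + d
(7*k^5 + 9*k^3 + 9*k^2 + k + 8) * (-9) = -63*k^5 - 81*k^3 - 81*k^2 - 9*k - 72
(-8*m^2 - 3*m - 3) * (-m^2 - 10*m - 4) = 8*m^4 + 83*m^3 + 65*m^2 + 42*m + 12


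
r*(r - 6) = r^2 - 6*r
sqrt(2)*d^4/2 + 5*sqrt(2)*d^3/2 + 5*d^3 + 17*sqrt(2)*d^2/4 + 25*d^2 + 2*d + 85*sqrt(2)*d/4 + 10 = (d + 5)*(d + sqrt(2)/2)*(d + 4*sqrt(2))*(sqrt(2)*d/2 + 1/2)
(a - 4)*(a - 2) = a^2 - 6*a + 8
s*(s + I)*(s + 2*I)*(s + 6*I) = s^4 + 9*I*s^3 - 20*s^2 - 12*I*s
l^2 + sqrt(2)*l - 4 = (l - sqrt(2))*(l + 2*sqrt(2))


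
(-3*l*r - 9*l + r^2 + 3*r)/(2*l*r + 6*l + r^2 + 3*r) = (-3*l + r)/(2*l + r)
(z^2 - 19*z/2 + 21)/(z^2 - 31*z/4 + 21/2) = 2*(2*z - 7)/(4*z - 7)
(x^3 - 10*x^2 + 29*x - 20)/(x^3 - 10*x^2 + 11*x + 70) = (x^2 - 5*x + 4)/(x^2 - 5*x - 14)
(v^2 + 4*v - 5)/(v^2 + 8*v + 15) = (v - 1)/(v + 3)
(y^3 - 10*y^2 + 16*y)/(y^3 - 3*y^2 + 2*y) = (y - 8)/(y - 1)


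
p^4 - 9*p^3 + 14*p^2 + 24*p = p*(p - 6)*(p - 4)*(p + 1)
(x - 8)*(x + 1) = x^2 - 7*x - 8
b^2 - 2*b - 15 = (b - 5)*(b + 3)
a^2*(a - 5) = a^3 - 5*a^2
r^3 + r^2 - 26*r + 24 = (r - 4)*(r - 1)*(r + 6)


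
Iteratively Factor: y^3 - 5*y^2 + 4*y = (y)*(y^2 - 5*y + 4) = y*(y - 1)*(y - 4)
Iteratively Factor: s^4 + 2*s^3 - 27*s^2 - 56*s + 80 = (s - 5)*(s^3 + 7*s^2 + 8*s - 16) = (s - 5)*(s - 1)*(s^2 + 8*s + 16) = (s - 5)*(s - 1)*(s + 4)*(s + 4)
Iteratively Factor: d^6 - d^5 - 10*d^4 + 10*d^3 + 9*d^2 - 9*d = (d - 1)*(d^5 - 10*d^3 + 9*d) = (d - 1)*(d + 3)*(d^4 - 3*d^3 - d^2 + 3*d) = (d - 1)*(d + 1)*(d + 3)*(d^3 - 4*d^2 + 3*d) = (d - 1)^2*(d + 1)*(d + 3)*(d^2 - 3*d) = d*(d - 1)^2*(d + 1)*(d + 3)*(d - 3)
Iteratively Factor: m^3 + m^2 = (m)*(m^2 + m) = m*(m + 1)*(m)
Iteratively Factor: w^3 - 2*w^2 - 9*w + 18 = (w - 3)*(w^2 + w - 6) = (w - 3)*(w + 3)*(w - 2)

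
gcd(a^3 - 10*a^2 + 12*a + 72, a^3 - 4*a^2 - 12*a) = a^2 - 4*a - 12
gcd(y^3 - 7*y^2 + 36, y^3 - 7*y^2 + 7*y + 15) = y - 3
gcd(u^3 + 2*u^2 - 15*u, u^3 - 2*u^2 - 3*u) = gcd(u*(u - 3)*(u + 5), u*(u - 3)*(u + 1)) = u^2 - 3*u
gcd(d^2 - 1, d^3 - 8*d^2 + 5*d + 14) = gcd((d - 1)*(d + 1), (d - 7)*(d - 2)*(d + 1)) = d + 1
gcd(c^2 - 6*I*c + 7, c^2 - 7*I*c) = c - 7*I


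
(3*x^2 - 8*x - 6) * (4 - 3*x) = -9*x^3 + 36*x^2 - 14*x - 24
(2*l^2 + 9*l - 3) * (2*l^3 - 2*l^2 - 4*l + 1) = 4*l^5 + 14*l^4 - 32*l^3 - 28*l^2 + 21*l - 3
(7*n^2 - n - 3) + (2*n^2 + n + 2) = 9*n^2 - 1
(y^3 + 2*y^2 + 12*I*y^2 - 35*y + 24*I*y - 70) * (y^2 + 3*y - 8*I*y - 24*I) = y^5 + 5*y^4 + 4*I*y^4 + 67*y^3 + 20*I*y^3 + 305*y^2 + 304*I*y^2 + 366*y + 1400*I*y + 1680*I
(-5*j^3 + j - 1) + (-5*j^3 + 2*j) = -10*j^3 + 3*j - 1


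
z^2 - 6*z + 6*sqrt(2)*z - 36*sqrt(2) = (z - 6)*(z + 6*sqrt(2))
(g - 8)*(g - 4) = g^2 - 12*g + 32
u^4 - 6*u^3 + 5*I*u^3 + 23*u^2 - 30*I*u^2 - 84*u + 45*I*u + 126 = (u - 3)^2*(u - 2*I)*(u + 7*I)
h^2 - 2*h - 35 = (h - 7)*(h + 5)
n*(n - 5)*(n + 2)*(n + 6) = n^4 + 3*n^3 - 28*n^2 - 60*n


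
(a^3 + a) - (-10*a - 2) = a^3 + 11*a + 2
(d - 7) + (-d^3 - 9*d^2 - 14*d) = -d^3 - 9*d^2 - 13*d - 7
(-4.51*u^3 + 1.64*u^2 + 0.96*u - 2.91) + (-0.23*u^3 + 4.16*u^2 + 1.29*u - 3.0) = -4.74*u^3 + 5.8*u^2 + 2.25*u - 5.91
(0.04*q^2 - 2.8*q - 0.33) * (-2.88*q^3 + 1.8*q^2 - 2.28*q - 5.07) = -0.1152*q^5 + 8.136*q^4 - 4.1808*q^3 + 5.5872*q^2 + 14.9484*q + 1.6731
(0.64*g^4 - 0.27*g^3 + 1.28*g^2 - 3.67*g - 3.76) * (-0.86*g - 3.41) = -0.5504*g^5 - 1.9502*g^4 - 0.1801*g^3 - 1.2086*g^2 + 15.7483*g + 12.8216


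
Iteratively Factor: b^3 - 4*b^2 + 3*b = (b - 3)*(b^2 - b) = b*(b - 3)*(b - 1)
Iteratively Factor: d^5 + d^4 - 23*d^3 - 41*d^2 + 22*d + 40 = (d + 2)*(d^4 - d^3 - 21*d^2 + d + 20) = (d - 5)*(d + 2)*(d^3 + 4*d^2 - d - 4) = (d - 5)*(d + 1)*(d + 2)*(d^2 + 3*d - 4) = (d - 5)*(d + 1)*(d + 2)*(d + 4)*(d - 1)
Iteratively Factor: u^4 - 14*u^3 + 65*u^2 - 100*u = (u - 5)*(u^3 - 9*u^2 + 20*u) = (u - 5)^2*(u^2 - 4*u) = (u - 5)^2*(u - 4)*(u)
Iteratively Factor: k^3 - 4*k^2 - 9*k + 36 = (k - 3)*(k^2 - k - 12) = (k - 4)*(k - 3)*(k + 3)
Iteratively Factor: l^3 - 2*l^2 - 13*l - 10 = (l - 5)*(l^2 + 3*l + 2) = (l - 5)*(l + 2)*(l + 1)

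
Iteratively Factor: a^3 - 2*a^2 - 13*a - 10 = (a - 5)*(a^2 + 3*a + 2) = (a - 5)*(a + 1)*(a + 2)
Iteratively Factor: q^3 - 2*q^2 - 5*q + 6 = (q + 2)*(q^2 - 4*q + 3) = (q - 1)*(q + 2)*(q - 3)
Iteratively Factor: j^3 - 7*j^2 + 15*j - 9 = (j - 3)*(j^2 - 4*j + 3) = (j - 3)*(j - 1)*(j - 3)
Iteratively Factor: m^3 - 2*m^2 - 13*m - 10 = (m + 2)*(m^2 - 4*m - 5) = (m + 1)*(m + 2)*(m - 5)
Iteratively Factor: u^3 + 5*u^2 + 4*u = (u)*(u^2 + 5*u + 4) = u*(u + 4)*(u + 1)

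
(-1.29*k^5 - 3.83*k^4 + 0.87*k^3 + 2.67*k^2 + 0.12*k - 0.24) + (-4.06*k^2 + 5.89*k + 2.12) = -1.29*k^5 - 3.83*k^4 + 0.87*k^3 - 1.39*k^2 + 6.01*k + 1.88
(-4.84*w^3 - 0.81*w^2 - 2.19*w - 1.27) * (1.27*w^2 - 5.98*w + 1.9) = -6.1468*w^5 + 27.9145*w^4 - 7.1335*w^3 + 9.9443*w^2 + 3.4336*w - 2.413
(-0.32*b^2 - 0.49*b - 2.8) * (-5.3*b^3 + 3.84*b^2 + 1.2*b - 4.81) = 1.696*b^5 + 1.3682*b^4 + 12.5744*b^3 - 9.8008*b^2 - 1.0031*b + 13.468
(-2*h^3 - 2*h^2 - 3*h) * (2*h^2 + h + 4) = -4*h^5 - 6*h^4 - 16*h^3 - 11*h^2 - 12*h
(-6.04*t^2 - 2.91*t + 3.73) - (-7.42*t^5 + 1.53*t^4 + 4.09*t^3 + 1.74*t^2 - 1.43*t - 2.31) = 7.42*t^5 - 1.53*t^4 - 4.09*t^3 - 7.78*t^2 - 1.48*t + 6.04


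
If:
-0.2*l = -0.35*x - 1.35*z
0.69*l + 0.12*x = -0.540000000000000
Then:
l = 0.610169491525424*z - 0.711864406779661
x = -3.50847457627119*z - 0.406779661016949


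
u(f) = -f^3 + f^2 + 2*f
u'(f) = -3*f^2 + 2*f + 2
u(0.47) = 1.06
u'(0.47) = 2.28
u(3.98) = -39.24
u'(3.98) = -37.56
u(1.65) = 1.53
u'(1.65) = -2.87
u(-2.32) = 13.23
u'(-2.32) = -18.79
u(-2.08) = 9.17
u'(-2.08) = -15.14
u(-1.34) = 1.52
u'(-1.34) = -6.07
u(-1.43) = 2.11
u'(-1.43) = -6.99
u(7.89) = -413.14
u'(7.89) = -168.98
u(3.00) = -12.00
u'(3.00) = -19.00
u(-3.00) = 30.00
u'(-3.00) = -31.00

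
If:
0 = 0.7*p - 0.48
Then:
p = 0.69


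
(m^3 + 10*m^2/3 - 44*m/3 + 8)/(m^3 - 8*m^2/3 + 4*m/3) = (m + 6)/m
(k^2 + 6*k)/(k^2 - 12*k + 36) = k*(k + 6)/(k^2 - 12*k + 36)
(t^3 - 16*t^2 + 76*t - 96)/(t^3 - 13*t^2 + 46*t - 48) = (t - 6)/(t - 3)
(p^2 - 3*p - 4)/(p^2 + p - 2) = (p^2 - 3*p - 4)/(p^2 + p - 2)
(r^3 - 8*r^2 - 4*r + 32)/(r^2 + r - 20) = (r^3 - 8*r^2 - 4*r + 32)/(r^2 + r - 20)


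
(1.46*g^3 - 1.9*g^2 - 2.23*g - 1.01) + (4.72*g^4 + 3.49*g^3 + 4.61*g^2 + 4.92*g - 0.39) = 4.72*g^4 + 4.95*g^3 + 2.71*g^2 + 2.69*g - 1.4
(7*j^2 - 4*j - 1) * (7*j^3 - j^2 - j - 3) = 49*j^5 - 35*j^4 - 10*j^3 - 16*j^2 + 13*j + 3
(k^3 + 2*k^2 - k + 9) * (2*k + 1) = 2*k^4 + 5*k^3 + 17*k + 9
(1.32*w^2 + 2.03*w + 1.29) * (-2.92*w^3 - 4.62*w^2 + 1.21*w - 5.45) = -3.8544*w^5 - 12.026*w^4 - 11.5482*w^3 - 10.6975*w^2 - 9.5026*w - 7.0305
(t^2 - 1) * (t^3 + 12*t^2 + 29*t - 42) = t^5 + 12*t^4 + 28*t^3 - 54*t^2 - 29*t + 42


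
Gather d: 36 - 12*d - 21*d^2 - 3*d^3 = -3*d^3 - 21*d^2 - 12*d + 36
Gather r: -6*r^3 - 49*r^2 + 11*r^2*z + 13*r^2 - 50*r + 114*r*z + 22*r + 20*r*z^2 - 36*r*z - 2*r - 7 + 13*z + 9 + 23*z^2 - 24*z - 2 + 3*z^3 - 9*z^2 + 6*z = -6*r^3 + r^2*(11*z - 36) + r*(20*z^2 + 78*z - 30) + 3*z^3 + 14*z^2 - 5*z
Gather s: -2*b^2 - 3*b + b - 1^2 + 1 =-2*b^2 - 2*b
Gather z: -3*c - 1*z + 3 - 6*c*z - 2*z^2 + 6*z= -3*c - 2*z^2 + z*(5 - 6*c) + 3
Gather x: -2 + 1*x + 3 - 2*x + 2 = 3 - x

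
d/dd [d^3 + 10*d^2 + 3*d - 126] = 3*d^2 + 20*d + 3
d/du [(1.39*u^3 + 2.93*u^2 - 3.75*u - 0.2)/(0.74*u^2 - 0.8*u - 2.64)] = (1.0286*u^4 - 2.224*u^3 - 10.5778*u^2 - 15.1744*u + 9.74)/(0.5476*u^4 - 1.184*u^3 - 3.2672*u^2 + 4.224*u + 6.9696)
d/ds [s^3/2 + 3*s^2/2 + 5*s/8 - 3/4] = 3*s^2/2 + 3*s + 5/8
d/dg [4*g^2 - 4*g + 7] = 8*g - 4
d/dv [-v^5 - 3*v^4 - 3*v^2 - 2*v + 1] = -5*v^4 - 12*v^3 - 6*v - 2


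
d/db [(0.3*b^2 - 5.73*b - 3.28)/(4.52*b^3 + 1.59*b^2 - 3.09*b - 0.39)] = (-1.356*b^4 + 51.7992*b^3 + 52.6605*b^2 + 10.1964*b - 7.9005)/(20.4304*b^6 + 14.3736*b^5 - 25.4055*b^4 - 13.3518*b^3 + 8.3079*b^2 + 2.4102*b + 0.1521)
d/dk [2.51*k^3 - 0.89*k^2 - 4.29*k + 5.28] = 7.53*k^2 - 1.78*k - 4.29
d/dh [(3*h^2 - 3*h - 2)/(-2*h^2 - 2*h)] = (-3*h^2 - 2*h - 1)/(h^2*(h^2 + 2*h + 1))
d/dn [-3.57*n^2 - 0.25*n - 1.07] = -7.14*n - 0.25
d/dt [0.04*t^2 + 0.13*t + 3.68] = 0.08*t + 0.13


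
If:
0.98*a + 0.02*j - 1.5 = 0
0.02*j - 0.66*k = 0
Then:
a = 1.53061224489796 - 0.673469387755102*k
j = 33.0*k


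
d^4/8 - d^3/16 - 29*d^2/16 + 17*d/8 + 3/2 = (d/4 + 1)*(d/2 + 1/4)*(d - 3)*(d - 2)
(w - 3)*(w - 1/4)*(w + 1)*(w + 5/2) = w^4 + w^3/4 - 65*w^2/8 - 11*w/2 + 15/8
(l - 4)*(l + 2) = l^2 - 2*l - 8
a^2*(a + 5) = a^3 + 5*a^2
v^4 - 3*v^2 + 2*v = v*(v - 1)^2*(v + 2)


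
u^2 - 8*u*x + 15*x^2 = (u - 5*x)*(u - 3*x)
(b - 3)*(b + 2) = b^2 - b - 6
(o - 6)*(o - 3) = o^2 - 9*o + 18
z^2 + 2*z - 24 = (z - 4)*(z + 6)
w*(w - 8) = w^2 - 8*w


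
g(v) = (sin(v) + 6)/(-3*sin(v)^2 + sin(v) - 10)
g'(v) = (6*sin(v)*cos(v) - cos(v))*(sin(v) + 6)/(-3*sin(v)^2 + sin(v) - 10)^2 + cos(v)/(-3*sin(v)^2 + sin(v) - 10) = (3*sin(v)^2 + 36*sin(v) - 16)*cos(v)/(3*sin(v)^2 - sin(v) + 10)^2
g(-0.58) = -0.48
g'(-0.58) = -0.22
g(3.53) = -0.52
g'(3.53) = 0.23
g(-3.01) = -0.58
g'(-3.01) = 0.20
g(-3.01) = -0.58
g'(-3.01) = 0.20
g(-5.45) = -0.62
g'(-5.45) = 0.07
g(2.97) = -0.62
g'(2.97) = 0.10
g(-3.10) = -0.59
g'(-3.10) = 0.17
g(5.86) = -0.51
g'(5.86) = -0.23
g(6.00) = -0.54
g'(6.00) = -0.22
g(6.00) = -0.54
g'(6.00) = -0.22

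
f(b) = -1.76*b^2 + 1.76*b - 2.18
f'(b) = 1.76 - 3.52*b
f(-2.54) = -18.01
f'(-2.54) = 10.70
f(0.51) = -1.74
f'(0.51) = -0.04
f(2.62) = -9.65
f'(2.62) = -7.46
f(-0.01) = -2.20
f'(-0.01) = 1.80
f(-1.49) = -8.71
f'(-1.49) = 7.00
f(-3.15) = -25.19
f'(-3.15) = 12.85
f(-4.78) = -50.81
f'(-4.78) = 18.59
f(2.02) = -5.81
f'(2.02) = -5.35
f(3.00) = -12.74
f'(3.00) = -8.80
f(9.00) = -128.90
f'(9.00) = -29.92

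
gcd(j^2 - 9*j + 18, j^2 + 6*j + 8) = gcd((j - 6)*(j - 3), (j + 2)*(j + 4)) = 1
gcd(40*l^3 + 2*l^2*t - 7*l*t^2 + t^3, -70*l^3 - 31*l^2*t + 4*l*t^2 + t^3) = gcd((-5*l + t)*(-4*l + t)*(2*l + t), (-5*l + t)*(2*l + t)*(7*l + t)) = -10*l^2 - 3*l*t + t^2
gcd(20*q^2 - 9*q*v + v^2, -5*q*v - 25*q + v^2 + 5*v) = 5*q - v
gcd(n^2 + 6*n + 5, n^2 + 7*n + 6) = n + 1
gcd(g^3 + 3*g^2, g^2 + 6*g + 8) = 1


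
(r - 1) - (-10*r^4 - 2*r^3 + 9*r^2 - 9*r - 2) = 10*r^4 + 2*r^3 - 9*r^2 + 10*r + 1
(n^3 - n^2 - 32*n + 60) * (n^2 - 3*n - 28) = n^5 - 4*n^4 - 57*n^3 + 184*n^2 + 716*n - 1680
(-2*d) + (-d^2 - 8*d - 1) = -d^2 - 10*d - 1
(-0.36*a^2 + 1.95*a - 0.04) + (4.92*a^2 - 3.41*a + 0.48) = 4.56*a^2 - 1.46*a + 0.44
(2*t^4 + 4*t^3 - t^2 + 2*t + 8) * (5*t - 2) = 10*t^5 + 16*t^4 - 13*t^3 + 12*t^2 + 36*t - 16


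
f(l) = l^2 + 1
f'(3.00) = 6.00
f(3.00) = 10.00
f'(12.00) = 24.00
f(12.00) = 145.00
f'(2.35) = 4.70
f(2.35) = 6.52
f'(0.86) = 1.72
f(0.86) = 1.74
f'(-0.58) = -1.16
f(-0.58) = 1.34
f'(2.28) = 4.56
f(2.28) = 6.20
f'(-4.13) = -8.26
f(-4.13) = 18.06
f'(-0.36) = -0.72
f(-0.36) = 1.13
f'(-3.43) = -6.86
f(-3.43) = 12.76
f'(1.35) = 2.70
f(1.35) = 2.82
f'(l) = 2*l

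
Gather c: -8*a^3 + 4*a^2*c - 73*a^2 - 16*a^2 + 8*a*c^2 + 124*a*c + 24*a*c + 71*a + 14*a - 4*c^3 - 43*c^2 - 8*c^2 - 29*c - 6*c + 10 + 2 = -8*a^3 - 89*a^2 + 85*a - 4*c^3 + c^2*(8*a - 51) + c*(4*a^2 + 148*a - 35) + 12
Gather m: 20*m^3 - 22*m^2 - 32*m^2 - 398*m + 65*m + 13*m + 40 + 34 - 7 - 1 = 20*m^3 - 54*m^2 - 320*m + 66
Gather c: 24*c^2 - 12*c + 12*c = 24*c^2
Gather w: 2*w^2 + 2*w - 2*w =2*w^2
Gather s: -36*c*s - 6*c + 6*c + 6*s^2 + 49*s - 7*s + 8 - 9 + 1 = 6*s^2 + s*(42 - 36*c)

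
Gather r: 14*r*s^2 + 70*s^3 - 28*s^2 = 14*r*s^2 + 70*s^3 - 28*s^2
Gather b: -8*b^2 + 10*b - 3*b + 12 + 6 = -8*b^2 + 7*b + 18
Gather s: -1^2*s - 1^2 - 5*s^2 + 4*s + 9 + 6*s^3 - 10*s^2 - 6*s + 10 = 6*s^3 - 15*s^2 - 3*s + 18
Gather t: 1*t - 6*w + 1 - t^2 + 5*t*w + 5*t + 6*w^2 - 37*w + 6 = -t^2 + t*(5*w + 6) + 6*w^2 - 43*w + 7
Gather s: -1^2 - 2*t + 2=1 - 2*t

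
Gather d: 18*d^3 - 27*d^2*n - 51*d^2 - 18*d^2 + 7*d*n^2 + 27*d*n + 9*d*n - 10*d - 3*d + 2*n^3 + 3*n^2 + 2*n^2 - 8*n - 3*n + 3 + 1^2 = 18*d^3 + d^2*(-27*n - 69) + d*(7*n^2 + 36*n - 13) + 2*n^3 + 5*n^2 - 11*n + 4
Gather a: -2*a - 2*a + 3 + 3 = 6 - 4*a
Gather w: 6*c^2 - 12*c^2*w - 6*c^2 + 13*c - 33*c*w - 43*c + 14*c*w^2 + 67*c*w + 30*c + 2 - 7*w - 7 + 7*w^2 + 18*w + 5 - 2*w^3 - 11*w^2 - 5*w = -2*w^3 + w^2*(14*c - 4) + w*(-12*c^2 + 34*c + 6)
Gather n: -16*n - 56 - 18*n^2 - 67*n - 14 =-18*n^2 - 83*n - 70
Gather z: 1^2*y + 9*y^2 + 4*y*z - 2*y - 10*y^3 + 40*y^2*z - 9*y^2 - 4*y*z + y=-10*y^3 + 40*y^2*z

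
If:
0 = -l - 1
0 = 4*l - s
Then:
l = -1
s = -4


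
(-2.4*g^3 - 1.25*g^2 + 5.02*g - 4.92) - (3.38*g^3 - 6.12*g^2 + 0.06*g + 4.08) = -5.78*g^3 + 4.87*g^2 + 4.96*g - 9.0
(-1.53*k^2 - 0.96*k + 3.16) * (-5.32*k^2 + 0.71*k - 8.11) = 8.1396*k^4 + 4.0209*k^3 - 5.0845*k^2 + 10.0292*k - 25.6276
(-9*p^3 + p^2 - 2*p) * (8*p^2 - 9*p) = -72*p^5 + 89*p^4 - 25*p^3 + 18*p^2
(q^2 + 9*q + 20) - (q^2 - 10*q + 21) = 19*q - 1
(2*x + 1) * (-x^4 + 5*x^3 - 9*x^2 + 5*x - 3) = -2*x^5 + 9*x^4 - 13*x^3 + x^2 - x - 3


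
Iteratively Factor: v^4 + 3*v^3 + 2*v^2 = (v + 1)*(v^3 + 2*v^2) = v*(v + 1)*(v^2 + 2*v) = v*(v + 1)*(v + 2)*(v)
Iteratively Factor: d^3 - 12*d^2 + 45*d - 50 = (d - 5)*(d^2 - 7*d + 10) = (d - 5)^2*(d - 2)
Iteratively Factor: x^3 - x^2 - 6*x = (x - 3)*(x^2 + 2*x) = x*(x - 3)*(x + 2)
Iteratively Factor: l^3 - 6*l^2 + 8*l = (l)*(l^2 - 6*l + 8) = l*(l - 4)*(l - 2)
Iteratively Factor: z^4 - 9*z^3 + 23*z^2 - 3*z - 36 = (z - 3)*(z^3 - 6*z^2 + 5*z + 12) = (z - 3)*(z + 1)*(z^2 - 7*z + 12) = (z - 4)*(z - 3)*(z + 1)*(z - 3)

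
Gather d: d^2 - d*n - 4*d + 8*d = d^2 + d*(4 - n)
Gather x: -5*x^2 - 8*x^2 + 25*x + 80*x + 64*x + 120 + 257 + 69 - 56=-13*x^2 + 169*x + 390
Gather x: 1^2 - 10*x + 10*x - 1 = 0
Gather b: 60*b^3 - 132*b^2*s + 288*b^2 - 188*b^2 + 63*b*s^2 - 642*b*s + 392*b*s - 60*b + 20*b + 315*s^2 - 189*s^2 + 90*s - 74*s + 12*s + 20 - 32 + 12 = 60*b^3 + b^2*(100 - 132*s) + b*(63*s^2 - 250*s - 40) + 126*s^2 + 28*s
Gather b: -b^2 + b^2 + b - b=0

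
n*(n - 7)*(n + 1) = n^3 - 6*n^2 - 7*n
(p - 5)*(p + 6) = p^2 + p - 30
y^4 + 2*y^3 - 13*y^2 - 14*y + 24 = (y - 3)*(y - 1)*(y + 2)*(y + 4)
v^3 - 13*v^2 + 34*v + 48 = (v - 8)*(v - 6)*(v + 1)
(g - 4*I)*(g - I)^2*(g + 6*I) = g^4 + 27*g^2 - 50*I*g - 24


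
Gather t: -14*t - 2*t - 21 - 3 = -16*t - 24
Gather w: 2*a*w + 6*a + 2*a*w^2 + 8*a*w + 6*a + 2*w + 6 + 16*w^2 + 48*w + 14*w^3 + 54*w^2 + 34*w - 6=12*a + 14*w^3 + w^2*(2*a + 70) + w*(10*a + 84)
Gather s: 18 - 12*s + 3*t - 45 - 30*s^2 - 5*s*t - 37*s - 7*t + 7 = -30*s^2 + s*(-5*t - 49) - 4*t - 20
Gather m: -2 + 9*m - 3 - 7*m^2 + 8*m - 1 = -7*m^2 + 17*m - 6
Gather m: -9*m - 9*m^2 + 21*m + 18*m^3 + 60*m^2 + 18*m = 18*m^3 + 51*m^2 + 30*m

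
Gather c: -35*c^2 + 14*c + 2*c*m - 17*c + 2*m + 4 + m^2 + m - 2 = -35*c^2 + c*(2*m - 3) + m^2 + 3*m + 2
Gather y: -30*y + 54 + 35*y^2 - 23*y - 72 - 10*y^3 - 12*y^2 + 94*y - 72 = -10*y^3 + 23*y^2 + 41*y - 90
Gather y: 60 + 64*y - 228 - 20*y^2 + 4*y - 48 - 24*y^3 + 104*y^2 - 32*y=-24*y^3 + 84*y^2 + 36*y - 216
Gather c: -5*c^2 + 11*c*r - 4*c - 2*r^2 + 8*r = -5*c^2 + c*(11*r - 4) - 2*r^2 + 8*r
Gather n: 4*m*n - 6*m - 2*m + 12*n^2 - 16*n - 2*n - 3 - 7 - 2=-8*m + 12*n^2 + n*(4*m - 18) - 12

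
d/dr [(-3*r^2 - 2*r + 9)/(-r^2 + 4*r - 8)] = 2*(-7*r^2 + 33*r - 10)/(r^4 - 8*r^3 + 32*r^2 - 64*r + 64)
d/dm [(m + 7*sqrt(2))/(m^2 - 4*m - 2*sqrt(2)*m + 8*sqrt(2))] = (m^2 - 4*m - 2*sqrt(2)*m + 2*(m + 7*sqrt(2))*(-m + sqrt(2) + 2) + 8*sqrt(2))/(m^2 - 4*m - 2*sqrt(2)*m + 8*sqrt(2))^2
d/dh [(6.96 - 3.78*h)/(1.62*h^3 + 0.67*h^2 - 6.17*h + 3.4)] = (12.2472*h^3 - 31.293*h^2 - 9.3264*h + 30.0912)/(2.6244*h^6 + 2.1708*h^5 - 19.5419*h^4 + 2.7482*h^3 + 42.6249*h^2 - 41.956*h + 11.56)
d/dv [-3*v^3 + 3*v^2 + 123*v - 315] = -9*v^2 + 6*v + 123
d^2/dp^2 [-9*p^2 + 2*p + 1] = -18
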